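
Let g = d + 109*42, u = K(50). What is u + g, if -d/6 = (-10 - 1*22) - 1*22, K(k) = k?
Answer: 4952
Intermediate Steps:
d = 324 (d = -6*((-10 - 1*22) - 1*22) = -6*((-10 - 22) - 22) = -6*(-32 - 22) = -6*(-54) = 324)
u = 50
g = 4902 (g = 324 + 109*42 = 324 + 4578 = 4902)
u + g = 50 + 4902 = 4952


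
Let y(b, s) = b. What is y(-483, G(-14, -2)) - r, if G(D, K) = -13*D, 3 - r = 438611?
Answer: 438125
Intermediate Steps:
r = -438608 (r = 3 - 1*438611 = 3 - 438611 = -438608)
y(-483, G(-14, -2)) - r = -483 - 1*(-438608) = -483 + 438608 = 438125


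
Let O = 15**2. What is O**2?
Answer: 50625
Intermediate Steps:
O = 225
O**2 = 225**2 = 50625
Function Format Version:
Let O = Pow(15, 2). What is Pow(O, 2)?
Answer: 50625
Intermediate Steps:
O = 225
Pow(O, 2) = Pow(225, 2) = 50625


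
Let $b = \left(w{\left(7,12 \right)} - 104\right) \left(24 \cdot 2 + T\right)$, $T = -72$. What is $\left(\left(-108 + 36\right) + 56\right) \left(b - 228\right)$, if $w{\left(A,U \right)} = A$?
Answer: $-33600$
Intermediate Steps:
$b = 2328$ ($b = \left(7 - 104\right) \left(24 \cdot 2 - 72\right) = - 97 \left(48 - 72\right) = \left(-97\right) \left(-24\right) = 2328$)
$\left(\left(-108 + 36\right) + 56\right) \left(b - 228\right) = \left(\left(-108 + 36\right) + 56\right) \left(2328 - 228\right) = \left(-72 + 56\right) 2100 = \left(-16\right) 2100 = -33600$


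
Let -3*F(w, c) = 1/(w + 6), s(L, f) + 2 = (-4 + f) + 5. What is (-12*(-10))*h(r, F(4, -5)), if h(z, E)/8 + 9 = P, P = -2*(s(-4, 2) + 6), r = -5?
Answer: -22080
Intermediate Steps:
s(L, f) = -1 + f (s(L, f) = -2 + ((-4 + f) + 5) = -2 + (1 + f) = -1 + f)
F(w, c) = -1/(3*(6 + w)) (F(w, c) = -1/(3*(w + 6)) = -1/(3*(6 + w)))
P = -14 (P = -2*((-1 + 2) + 6) = -2*(1 + 6) = -2*7 = -14)
h(z, E) = -184 (h(z, E) = -72 + 8*(-14) = -72 - 112 = -184)
(-12*(-10))*h(r, F(4, -5)) = -12*(-10)*(-184) = 120*(-184) = -22080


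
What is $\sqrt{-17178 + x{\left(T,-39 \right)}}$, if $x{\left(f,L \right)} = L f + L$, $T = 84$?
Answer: $9 i \sqrt{253} \approx 143.15 i$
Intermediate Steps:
$x{\left(f,L \right)} = L + L f$
$\sqrt{-17178 + x{\left(T,-39 \right)}} = \sqrt{-17178 - 39 \left(1 + 84\right)} = \sqrt{-17178 - 3315} = \sqrt{-20493} = 9 i \sqrt{253}$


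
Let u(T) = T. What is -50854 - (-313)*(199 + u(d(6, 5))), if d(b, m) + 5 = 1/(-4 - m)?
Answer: 88499/9 ≈ 9833.2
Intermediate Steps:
d(b, m) = -5 + 1/(-4 - m)
-50854 - (-313)*(199 + u(d(6, 5))) = -50854 - (-313)*(199 + (-21 - 5*5)/(4 + 5)) = -50854 - (-313)*(199 + (-21 - 25)/9) = -50854 - (-313)*(199 + (⅑)*(-46)) = -50854 - (-313)*(199 - 46/9) = -50854 - (-313)*1745/9 = -50854 - 1*(-546185/9) = -50854 + 546185/9 = 88499/9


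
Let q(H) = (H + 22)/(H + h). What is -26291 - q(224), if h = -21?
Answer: -5337319/203 ≈ -26292.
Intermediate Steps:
q(H) = (22 + H)/(-21 + H) (q(H) = (H + 22)/(H - 21) = (22 + H)/(-21 + H))
-26291 - q(224) = -26291 - (22 + 224)/(-21 + 224) = -26291 - 246/203 = -5337319/203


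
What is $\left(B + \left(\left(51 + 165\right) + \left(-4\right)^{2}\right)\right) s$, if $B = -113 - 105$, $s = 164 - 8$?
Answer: $2184$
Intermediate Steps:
$s = 156$
$B = -218$ ($B = -113 - 105 = -218$)
$\left(B + \left(\left(51 + 165\right) + \left(-4\right)^{2}\right)\right) s = \left(-218 + \left(\left(51 + 165\right) + \left(-4\right)^{2}\right)\right) 156 = \left(-218 + \left(216 + 16\right)\right) 156 = \left(-218 + 232\right) 156 = 14 \cdot 156 = 2184$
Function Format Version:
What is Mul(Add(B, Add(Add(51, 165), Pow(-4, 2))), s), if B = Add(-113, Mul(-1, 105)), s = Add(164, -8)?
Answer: 2184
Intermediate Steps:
s = 156
B = -218 (B = Add(-113, -105) = -218)
Mul(Add(B, Add(Add(51, 165), Pow(-4, 2))), s) = Mul(Add(-218, Add(Add(51, 165), Pow(-4, 2))), 156) = Mul(Add(-218, Add(216, 16)), 156) = Mul(Add(-218, 232), 156) = Mul(14, 156) = 2184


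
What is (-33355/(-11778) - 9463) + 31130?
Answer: 255227281/11778 ≈ 21670.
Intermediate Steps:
(-33355/(-11778) - 9463) + 31130 = (-33355*(-1/11778) - 9463) + 31130 = (33355/11778 - 9463) + 31130 = -111421859/11778 + 31130 = 255227281/11778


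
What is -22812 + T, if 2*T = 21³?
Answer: -36363/2 ≈ -18182.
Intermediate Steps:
T = 9261/2 (T = (½)*21³ = (½)*9261 = 9261/2 ≈ 4630.5)
-22812 + T = -22812 + 9261/2 = -36363/2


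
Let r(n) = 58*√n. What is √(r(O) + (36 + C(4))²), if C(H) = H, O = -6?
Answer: √(1600 + 58*I*√6) ≈ 40.039 + 1.7741*I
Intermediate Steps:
√(r(O) + (36 + C(4))²) = √(58*√(-6) + (36 + 4)²) = √(58*(I*√6) + 40²) = √(58*I*√6 + 1600) = √(1600 + 58*I*√6)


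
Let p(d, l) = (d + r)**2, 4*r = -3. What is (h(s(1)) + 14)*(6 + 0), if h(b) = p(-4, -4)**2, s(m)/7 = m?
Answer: 401715/128 ≈ 3138.4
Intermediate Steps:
r = -3/4 (r = (1/4)*(-3) = -3/4 ≈ -0.75000)
s(m) = 7*m
p(d, l) = (-3/4 + d)**2 (p(d, l) = (d - 3/4)**2 = (-3/4 + d)**2)
h(b) = 130321/256 (h(b) = ((-3 + 4*(-4))**2/16)**2 = ((-3 - 16)**2/16)**2 = ((1/16)*(-19)**2)**2 = ((1/16)*361)**2 = (361/16)**2 = 130321/256)
(h(s(1)) + 14)*(6 + 0) = (130321/256 + 14)*(6 + 0) = (133905/256)*6 = 401715/128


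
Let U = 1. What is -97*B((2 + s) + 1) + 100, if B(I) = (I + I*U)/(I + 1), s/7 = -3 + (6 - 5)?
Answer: -567/5 ≈ -113.40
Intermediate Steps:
s = -14 (s = 7*(-3 + (6 - 5)) = 7*(-3 + 1) = 7*(-2) = -14)
B(I) = 2*I/(1 + I) (B(I) = (I + I*1)/(I + 1) = (I + I)/(1 + I) = (2*I)/(1 + I) = 2*I/(1 + I))
-97*B((2 + s) + 1) + 100 = -194*((2 - 14) + 1)/(1 + ((2 - 14) + 1)) + 100 = -194*(-12 + 1)/(1 + (-12 + 1)) + 100 = -194*(-11)/(1 - 11) + 100 = -194*(-11)/(-10) + 100 = -194*(-11)*(-1)/10 + 100 = -97*11/5 + 100 = -1067/5 + 100 = -567/5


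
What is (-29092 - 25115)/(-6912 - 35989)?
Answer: 54207/42901 ≈ 1.2635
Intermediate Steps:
(-29092 - 25115)/(-6912 - 35989) = -54207/(-42901) = -54207*(-1/42901) = 54207/42901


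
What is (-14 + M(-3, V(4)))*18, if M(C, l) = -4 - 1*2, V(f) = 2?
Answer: -360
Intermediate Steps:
M(C, l) = -6 (M(C, l) = -4 - 2 = -6)
(-14 + M(-3, V(4)))*18 = (-14 - 6)*18 = -20*18 = -360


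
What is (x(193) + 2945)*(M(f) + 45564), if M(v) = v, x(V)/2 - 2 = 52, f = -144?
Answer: 138667260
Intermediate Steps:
x(V) = 108 (x(V) = 4 + 2*52 = 4 + 104 = 108)
(x(193) + 2945)*(M(f) + 45564) = (108 + 2945)*(-144 + 45564) = 3053*45420 = 138667260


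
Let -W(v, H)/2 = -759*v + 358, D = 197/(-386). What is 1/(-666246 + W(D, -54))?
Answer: -193/128873189 ≈ -1.4976e-6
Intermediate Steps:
D = -197/386 (D = 197*(-1/386) = -197/386 ≈ -0.51036)
W(v, H) = -716 + 1518*v (W(v, H) = -2*(-759*v + 358) = -2*(358 - 759*v) = -716 + 1518*v)
1/(-666246 + W(D, -54)) = 1/(-666246 + (-716 + 1518*(-197/386))) = 1/(-666246 + (-716 - 149523/193)) = 1/(-666246 - 287711/193) = 1/(-128873189/193) = -193/128873189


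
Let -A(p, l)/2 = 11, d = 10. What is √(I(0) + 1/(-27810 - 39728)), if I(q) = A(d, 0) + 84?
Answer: √282805581990/67538 ≈ 7.8740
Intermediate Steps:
A(p, l) = -22 (A(p, l) = -2*11 = -22)
I(q) = 62 (I(q) = -22 + 84 = 62)
√(I(0) + 1/(-27810 - 39728)) = √(62 + 1/(-27810 - 39728)) = √(62 + 1/(-67538)) = √(62 - 1/67538) = √(4187355/67538) = √282805581990/67538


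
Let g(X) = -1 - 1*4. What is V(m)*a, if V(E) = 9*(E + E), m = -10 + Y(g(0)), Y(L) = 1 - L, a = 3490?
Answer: -251280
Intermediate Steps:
g(X) = -5 (g(X) = -1 - 4 = -5)
m = -4 (m = -10 + (1 - 1*(-5)) = -10 + (1 + 5) = -10 + 6 = -4)
V(E) = 18*E (V(E) = 9*(2*E) = 18*E)
V(m)*a = (18*(-4))*3490 = -72*3490 = -251280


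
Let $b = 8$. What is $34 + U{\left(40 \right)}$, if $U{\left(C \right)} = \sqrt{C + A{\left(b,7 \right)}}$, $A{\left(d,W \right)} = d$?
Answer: $34 + 4 \sqrt{3} \approx 40.928$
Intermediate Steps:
$U{\left(C \right)} = \sqrt{8 + C}$ ($U{\left(C \right)} = \sqrt{C + 8} = \sqrt{8 + C}$)
$34 + U{\left(40 \right)} = 34 + \sqrt{8 + 40} = 34 + \sqrt{48} = 34 + 4 \sqrt{3}$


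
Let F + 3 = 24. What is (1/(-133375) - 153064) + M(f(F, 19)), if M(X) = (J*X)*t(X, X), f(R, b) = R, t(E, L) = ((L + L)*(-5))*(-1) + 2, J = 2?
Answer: -19227340001/133375 ≈ -1.4416e+5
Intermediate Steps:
F = 21 (F = -3 + 24 = 21)
t(E, L) = 2 + 10*L (t(E, L) = ((2*L)*(-5))*(-1) + 2 = -10*L*(-1) + 2 = 10*L + 2 = 2 + 10*L)
M(X) = 2*X*(2 + 10*X) (M(X) = (2*X)*(2 + 10*X) = 2*X*(2 + 10*X))
(1/(-133375) - 153064) + M(f(F, 19)) = (1/(-133375) - 153064) + 4*21*(1 + 5*21) = (-1/133375 - 153064) + 4*21*(1 + 105) = -20414911001/133375 + 4*21*106 = -20414911001/133375 + 8904 = -19227340001/133375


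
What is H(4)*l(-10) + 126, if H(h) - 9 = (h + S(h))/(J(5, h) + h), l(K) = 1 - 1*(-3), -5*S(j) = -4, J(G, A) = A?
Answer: 822/5 ≈ 164.40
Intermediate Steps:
S(j) = ⅘ (S(j) = -⅕*(-4) = ⅘)
l(K) = 4 (l(K) = 1 + 3 = 4)
H(h) = 9 + (⅘ + h)/(2*h) (H(h) = 9 + (h + ⅘)/(h + h) = 9 + (⅘ + h)/((2*h)) = 9 + (⅘ + h)*(1/(2*h)) = 9 + (⅘ + h)/(2*h))
H(4)*l(-10) + 126 = ((⅒)*(4 + 95*4)/4)*4 + 126 = ((⅒)*(¼)*(4 + 380))*4 + 126 = ((⅒)*(¼)*384)*4 + 126 = (48/5)*4 + 126 = 192/5 + 126 = 822/5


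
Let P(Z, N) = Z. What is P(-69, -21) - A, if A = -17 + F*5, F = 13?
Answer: -117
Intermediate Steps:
A = 48 (A = -17 + 13*5 = -17 + 65 = 48)
P(-69, -21) - A = -69 - 1*48 = -69 - 48 = -117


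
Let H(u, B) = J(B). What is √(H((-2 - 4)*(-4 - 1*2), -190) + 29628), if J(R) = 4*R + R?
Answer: √28678 ≈ 169.35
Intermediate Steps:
J(R) = 5*R
H(u, B) = 5*B
√(H((-2 - 4)*(-4 - 1*2), -190) + 29628) = √(5*(-190) + 29628) = √(-950 + 29628) = √28678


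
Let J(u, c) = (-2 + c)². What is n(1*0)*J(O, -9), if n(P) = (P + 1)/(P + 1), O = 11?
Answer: 121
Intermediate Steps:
n(P) = 1 (n(P) = (1 + P)/(1 + P) = 1)
n(1*0)*J(O, -9) = 1*(-2 - 9)² = 1*(-11)² = 1*121 = 121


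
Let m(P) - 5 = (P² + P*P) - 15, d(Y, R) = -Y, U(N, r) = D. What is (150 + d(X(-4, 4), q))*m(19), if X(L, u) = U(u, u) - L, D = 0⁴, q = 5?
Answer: 103952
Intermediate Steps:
D = 0
U(N, r) = 0
X(L, u) = -L (X(L, u) = 0 - L = -L)
m(P) = -10 + 2*P² (m(P) = 5 + ((P² + P*P) - 15) = 5 + ((P² + P²) - 15) = 5 + (2*P² - 15) = 5 + (-15 + 2*P²) = -10 + 2*P²)
(150 + d(X(-4, 4), q))*m(19) = (150 - (-1)*(-4))*(-10 + 2*19²) = (150 - 1*4)*(-10 + 2*361) = (150 - 4)*(-10 + 722) = 146*712 = 103952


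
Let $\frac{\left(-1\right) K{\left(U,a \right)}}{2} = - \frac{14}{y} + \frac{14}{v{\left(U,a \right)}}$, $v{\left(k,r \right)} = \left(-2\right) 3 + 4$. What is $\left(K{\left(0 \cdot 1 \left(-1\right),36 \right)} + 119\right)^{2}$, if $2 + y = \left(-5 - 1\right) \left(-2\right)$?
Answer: $\frac{461041}{25} \approx 18442.0$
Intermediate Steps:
$v{\left(k,r \right)} = -2$ ($v{\left(k,r \right)} = -6 + 4 = -2$)
$y = 10$ ($y = -2 + \left(-5 - 1\right) \left(-2\right) = -2 - -12 = -2 + 12 = 10$)
$K{\left(U,a \right)} = \frac{84}{5}$ ($K{\left(U,a \right)} = - 2 \left(- \frac{14}{10} + \frac{14}{-2}\right) = - 2 \left(\left(-14\right) \frac{1}{10} + 14 \left(- \frac{1}{2}\right)\right) = - 2 \left(- \frac{7}{5} - 7\right) = \left(-2\right) \left(- \frac{42}{5}\right) = \frac{84}{5}$)
$\left(K{\left(0 \cdot 1 \left(-1\right),36 \right)} + 119\right)^{2} = \left(\frac{84}{5} + 119\right)^{2} = \left(\frac{679}{5}\right)^{2} = \frac{461041}{25}$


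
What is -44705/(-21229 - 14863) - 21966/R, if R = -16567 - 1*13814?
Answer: 716993159/365503684 ≈ 1.9617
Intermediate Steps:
R = -30381 (R = -16567 - 13814 = -30381)
-44705/(-21229 - 14863) - 21966/R = -44705/(-21229 - 14863) - 21966/(-30381) = -44705/(-36092) - 21966*(-1/30381) = -44705*(-1/36092) + 7322/10127 = 44705/36092 + 7322/10127 = 716993159/365503684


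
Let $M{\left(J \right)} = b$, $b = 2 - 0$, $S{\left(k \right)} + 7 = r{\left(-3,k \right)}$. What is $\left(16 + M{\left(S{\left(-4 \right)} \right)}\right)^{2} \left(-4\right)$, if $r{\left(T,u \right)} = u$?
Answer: $-1296$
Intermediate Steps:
$S{\left(k \right)} = -7 + k$
$b = 2$ ($b = 2 + 0 = 2$)
$M{\left(J \right)} = 2$
$\left(16 + M{\left(S{\left(-4 \right)} \right)}\right)^{2} \left(-4\right) = \left(16 + 2\right)^{2} \left(-4\right) = 18^{2} \left(-4\right) = 324 \left(-4\right) = -1296$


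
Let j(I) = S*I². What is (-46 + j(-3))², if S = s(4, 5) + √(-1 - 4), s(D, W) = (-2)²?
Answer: (10 - 9*I*√5)² ≈ -305.0 - 402.49*I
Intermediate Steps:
s(D, W) = 4
S = 4 + I*√5 (S = 4 + √(-1 - 4) = 4 + √(-5) = 4 + I*√5 ≈ 4.0 + 2.2361*I)
j(I) = I²*(4 + I*√5) (j(I) = (4 + I*√5)*I² = I²*(4 + I*√5))
(-46 + j(-3))² = (-46 + (-3)²*(4 + I*√5))² = (-46 + 9*(4 + I*√5))² = (-46 + (36 + 9*I*√5))² = (-10 + 9*I*√5)²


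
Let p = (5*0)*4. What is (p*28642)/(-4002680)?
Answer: 0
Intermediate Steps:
p = 0 (p = 0*4 = 0)
(p*28642)/(-4002680) = (0*28642)/(-4002680) = 0*(-1/4002680) = 0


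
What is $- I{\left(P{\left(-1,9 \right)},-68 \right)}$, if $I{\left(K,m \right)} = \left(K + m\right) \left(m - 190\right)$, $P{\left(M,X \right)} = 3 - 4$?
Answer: $-17802$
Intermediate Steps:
$P{\left(M,X \right)} = -1$
$I{\left(K,m \right)} = \left(-190 + m\right) \left(K + m\right)$ ($I{\left(K,m \right)} = \left(K + m\right) \left(-190 + m\right) = \left(-190 + m\right) \left(K + m\right)$)
$- I{\left(P{\left(-1,9 \right)},-68 \right)} = - (\left(-68\right)^{2} - -190 - -12920 - -68) = - (4624 + 190 + 12920 + 68) = \left(-1\right) 17802 = -17802$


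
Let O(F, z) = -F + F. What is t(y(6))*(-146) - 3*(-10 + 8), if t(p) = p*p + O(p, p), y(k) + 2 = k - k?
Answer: -578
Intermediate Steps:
y(k) = -2 (y(k) = -2 + (k - k) = -2 + 0 = -2)
O(F, z) = 0
t(p) = p**2 (t(p) = p*p + 0 = p**2 + 0 = p**2)
t(y(6))*(-146) - 3*(-10 + 8) = (-2)**2*(-146) - 3*(-10 + 8) = 4*(-146) - 3*(-2) = -584 + 6 = -578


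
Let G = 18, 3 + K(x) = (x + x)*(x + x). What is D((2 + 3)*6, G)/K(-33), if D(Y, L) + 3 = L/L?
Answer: -2/4353 ≈ -0.00045945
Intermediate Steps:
K(x) = -3 + 4*x² (K(x) = -3 + (x + x)*(x + x) = -3 + (2*x)*(2*x) = -3 + 4*x²)
D(Y, L) = -2 (D(Y, L) = -3 + L/L = -3 + 1 = -2)
D((2 + 3)*6, G)/K(-33) = -2/(-3 + 4*(-33)²) = -2/(-3 + 4*1089) = -2/(-3 + 4356) = -2/4353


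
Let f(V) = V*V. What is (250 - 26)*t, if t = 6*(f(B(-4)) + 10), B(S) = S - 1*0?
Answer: 34944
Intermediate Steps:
B(S) = S (B(S) = S + 0 = S)
f(V) = V²
t = 156 (t = 6*((-4)² + 10) = 6*(16 + 10) = 6*26 = 156)
(250 - 26)*t = (250 - 26)*156 = 224*156 = 34944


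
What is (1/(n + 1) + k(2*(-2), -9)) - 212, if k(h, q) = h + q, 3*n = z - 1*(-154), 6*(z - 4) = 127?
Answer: -245907/1093 ≈ -224.98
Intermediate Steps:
z = 151/6 (z = 4 + (1/6)*127 = 4 + 127/6 = 151/6 ≈ 25.167)
n = 1075/18 (n = (151/6 - 1*(-154))/3 = (151/6 + 154)/3 = (1/3)*(1075/6) = 1075/18 ≈ 59.722)
(1/(n + 1) + k(2*(-2), -9)) - 212 = (1/(1075/18 + 1) + (2*(-2) - 9)) - 212 = (1/(1093/18) + (-4 - 9)) - 212 = (18/1093 - 13) - 212 = -14191/1093 - 212 = -245907/1093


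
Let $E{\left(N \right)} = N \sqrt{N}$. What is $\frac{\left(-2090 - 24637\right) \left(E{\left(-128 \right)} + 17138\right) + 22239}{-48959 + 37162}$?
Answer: $\frac{458025087}{11797} - \frac{27368448 i \sqrt{2}}{11797} \approx 38826.0 - 3280.9 i$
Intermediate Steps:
$E{\left(N \right)} = N^{\frac{3}{2}}$
$\frac{\left(-2090 - 24637\right) \left(E{\left(-128 \right)} + 17138\right) + 22239}{-48959 + 37162} = \frac{\left(-2090 - 24637\right) \left(\left(-128\right)^{\frac{3}{2}} + 17138\right) + 22239}{-48959 + 37162} = \frac{- 26727 \left(- 1024 i \sqrt{2} + 17138\right) + 22239}{-11797} = \left(- 26727 \left(17138 - 1024 i \sqrt{2}\right) + 22239\right) \left(- \frac{1}{11797}\right) = \left(\left(-458047326 + 27368448 i \sqrt{2}\right) + 22239\right) \left(- \frac{1}{11797}\right) = \left(-458025087 + 27368448 i \sqrt{2}\right) \left(- \frac{1}{11797}\right) = \frac{458025087}{11797} - \frac{27368448 i \sqrt{2}}{11797}$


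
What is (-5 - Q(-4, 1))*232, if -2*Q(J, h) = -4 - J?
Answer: -1160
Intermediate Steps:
Q(J, h) = 2 + J/2 (Q(J, h) = -(-4 - J)/2 = 2 + J/2)
(-5 - Q(-4, 1))*232 = (-5 - (2 + (½)*(-4)))*232 = (-5 - (2 - 2))*232 = (-5 - 1*0)*232 = (-5 + 0)*232 = -5*232 = -1160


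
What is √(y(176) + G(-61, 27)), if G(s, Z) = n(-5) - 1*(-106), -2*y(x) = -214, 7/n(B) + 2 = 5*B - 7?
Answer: √245990/34 ≈ 14.587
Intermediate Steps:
n(B) = 7/(-9 + 5*B) (n(B) = 7/(-2 + (5*B - 7)) = 7/(-2 + (-7 + 5*B)) = 7/(-9 + 5*B))
y(x) = 107 (y(x) = -½*(-214) = 107)
G(s, Z) = 3597/34 (G(s, Z) = 7/(-9 + 5*(-5)) - 1*(-106) = 7/(-9 - 25) + 106 = 7/(-34) + 106 = 7*(-1/34) + 106 = -7/34 + 106 = 3597/34)
√(y(176) + G(-61, 27)) = √(107 + 3597/34) = √(7235/34) = √245990/34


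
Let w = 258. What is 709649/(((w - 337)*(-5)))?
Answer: 709649/395 ≈ 1796.6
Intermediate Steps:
709649/(((w - 337)*(-5))) = 709649/(((258 - 337)*(-5))) = 709649/((-79*(-5))) = 709649/395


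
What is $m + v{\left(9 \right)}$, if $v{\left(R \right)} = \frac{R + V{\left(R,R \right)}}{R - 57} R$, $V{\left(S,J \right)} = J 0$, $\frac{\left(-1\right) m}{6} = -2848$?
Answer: $\frac{273381}{16} \approx 17086.0$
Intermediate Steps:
$m = 17088$ ($m = \left(-6\right) \left(-2848\right) = 17088$)
$V{\left(S,J \right)} = 0$
$v{\left(R \right)} = \frac{R^{2}}{-57 + R}$ ($v{\left(R \right)} = \frac{R + 0}{R - 57} R = \frac{R}{-57 + R} R = \frac{R^{2}}{-57 + R}$)
$m + v{\left(9 \right)} = 17088 + \frac{9^{2}}{-57 + 9} = 17088 + \frac{81}{-48} = 17088 + 81 \left(- \frac{1}{48}\right) = 17088 - \frac{27}{16} = \frac{273381}{16}$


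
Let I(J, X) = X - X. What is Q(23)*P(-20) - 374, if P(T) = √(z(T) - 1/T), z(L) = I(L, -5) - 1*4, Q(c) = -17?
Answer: -374 - 17*I*√395/10 ≈ -374.0 - 33.787*I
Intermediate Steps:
I(J, X) = 0
z(L) = -4 (z(L) = 0 - 1*4 = 0 - 4 = -4)
P(T) = √(-4 - 1/T)
Q(23)*P(-20) - 374 = -17*√(-4 - 1/(-20)) - 374 = -17*√(-4 - 1*(-1/20)) - 374 = -17*√(-4 + 1/20) - 374 = -17*I*√395/10 - 374 = -374 - 17*I*√395/10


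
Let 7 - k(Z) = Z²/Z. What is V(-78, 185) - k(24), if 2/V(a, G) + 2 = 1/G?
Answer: 5903/369 ≈ 15.997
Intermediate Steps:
V(a, G) = 2/(-2 + 1/G)
k(Z) = 7 - Z (k(Z) = 7 - Z²/Z = 7 - Z)
V(-78, 185) - k(24) = -2*185/(-1 + 2*185) - (7 - 1*24) = -2*185/(-1 + 370) - (7 - 24) = -2*185/369 - 1*(-17) = -2*185*1/369 + 17 = -370/369 + 17 = 5903/369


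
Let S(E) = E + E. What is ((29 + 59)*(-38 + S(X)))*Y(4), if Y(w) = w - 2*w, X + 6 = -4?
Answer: 20416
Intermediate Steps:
X = -10 (X = -6 - 4 = -10)
S(E) = 2*E
Y(w) = -w
((29 + 59)*(-38 + S(X)))*Y(4) = ((29 + 59)*(-38 + 2*(-10)))*(-1*4) = (88*(-38 - 20))*(-4) = (88*(-58))*(-4) = -5104*(-4) = 20416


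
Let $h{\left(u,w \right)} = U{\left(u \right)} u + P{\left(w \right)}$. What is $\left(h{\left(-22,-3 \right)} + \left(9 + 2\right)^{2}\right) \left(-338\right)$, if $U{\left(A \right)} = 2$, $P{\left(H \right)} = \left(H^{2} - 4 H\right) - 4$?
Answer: $-31772$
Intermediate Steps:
$P{\left(H \right)} = -4 + H^{2} - 4 H$
$h{\left(u,w \right)} = -4 + w^{2} - 4 w + 2 u$ ($h{\left(u,w \right)} = 2 u - \left(4 - w^{2} + 4 w\right) = -4 + w^{2} - 4 w + 2 u$)
$\left(h{\left(-22,-3 \right)} + \left(9 + 2\right)^{2}\right) \left(-338\right) = \left(\left(-4 + \left(-3\right)^{2} - -12 + 2 \left(-22\right)\right) + \left(9 + 2\right)^{2}\right) \left(-338\right) = \left(\left(-4 + 9 + 12 - 44\right) + 11^{2}\right) \left(-338\right) = \left(-27 + 121\right) \left(-338\right) = 94 \left(-338\right) = -31772$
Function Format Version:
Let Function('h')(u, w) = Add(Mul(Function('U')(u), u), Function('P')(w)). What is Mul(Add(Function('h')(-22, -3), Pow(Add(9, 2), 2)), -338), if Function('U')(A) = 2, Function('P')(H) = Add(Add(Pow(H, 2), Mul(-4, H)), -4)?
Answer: -31772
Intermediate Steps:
Function('P')(H) = Add(-4, Pow(H, 2), Mul(-4, H))
Function('h')(u, w) = Add(-4, Pow(w, 2), Mul(-4, w), Mul(2, u)) (Function('h')(u, w) = Add(Mul(2, u), Add(-4, Pow(w, 2), Mul(-4, w))) = Add(-4, Pow(w, 2), Mul(-4, w), Mul(2, u)))
Mul(Add(Function('h')(-22, -3), Pow(Add(9, 2), 2)), -338) = Mul(Add(Add(-4, Pow(-3, 2), Mul(-4, -3), Mul(2, -22)), Pow(Add(9, 2), 2)), -338) = Mul(Add(Add(-4, 9, 12, -44), Pow(11, 2)), -338) = Mul(Add(-27, 121), -338) = Mul(94, -338) = -31772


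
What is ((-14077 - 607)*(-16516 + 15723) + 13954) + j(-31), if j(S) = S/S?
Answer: 11658367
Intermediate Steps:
j(S) = 1
((-14077 - 607)*(-16516 + 15723) + 13954) + j(-31) = ((-14077 - 607)*(-16516 + 15723) + 13954) + 1 = (-14684*(-793) + 13954) + 1 = (11644412 + 13954) + 1 = 11658366 + 1 = 11658367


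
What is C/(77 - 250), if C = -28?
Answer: 28/173 ≈ 0.16185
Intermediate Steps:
C/(77 - 250) = -28/(77 - 250) = -28/(-173) = -28*(-1/173) = 28/173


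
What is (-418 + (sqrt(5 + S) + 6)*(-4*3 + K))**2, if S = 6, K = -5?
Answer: 273579 + 17680*sqrt(11) ≈ 3.3222e+5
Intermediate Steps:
(-418 + (sqrt(5 + S) + 6)*(-4*3 + K))**2 = (-418 + (sqrt(5 + 6) + 6)*(-4*3 - 5))**2 = (-418 + (sqrt(11) + 6)*(-12 - 5))**2 = (-418 + (6 + sqrt(11))*(-17))**2 = (-418 + (-102 - 17*sqrt(11)))**2 = (-520 - 17*sqrt(11))**2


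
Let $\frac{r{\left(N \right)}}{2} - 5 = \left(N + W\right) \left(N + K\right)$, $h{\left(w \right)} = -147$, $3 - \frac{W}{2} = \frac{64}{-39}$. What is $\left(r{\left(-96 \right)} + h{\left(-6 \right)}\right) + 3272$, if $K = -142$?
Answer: $\frac{1732097}{39} \approx 44413.0$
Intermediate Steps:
$W = \frac{362}{39}$ ($W = 6 - 2 \frac{64}{-39} = 6 - 2 \cdot 64 \left(- \frac{1}{39}\right) = 6 - - \frac{128}{39} = 6 + \frac{128}{39} = \frac{362}{39} \approx 9.282$)
$r{\left(N \right)} = 10 + 2 \left(-142 + N\right) \left(\frac{362}{39} + N\right)$ ($r{\left(N \right)} = 10 + 2 \left(N + \frac{362}{39}\right) \left(N - 142\right) = 10 + 2 \left(\frac{362}{39} + N\right) \left(-142 + N\right) = 10 + 2 \left(-142 + N\right) \left(\frac{362}{39} + N\right)$)
$\left(r{\left(-96 \right)} + h{\left(-6 \right)}\right) + 3272 = \left(\left(- \frac{102418}{39} + 2 \left(-96\right)^{2} - - \frac{331264}{13}\right) - 147\right) + 3272 = \left(\left(- \frac{102418}{39} + 2 \cdot 9216 + \frac{331264}{13}\right) - 147\right) + 3272 = \left(\left(- \frac{102418}{39} + 18432 + \frac{331264}{13}\right) - 147\right) + 3272 = \left(\frac{1610222}{39} - 147\right) + 3272 = \frac{1604489}{39} + 3272 = \frac{1732097}{39}$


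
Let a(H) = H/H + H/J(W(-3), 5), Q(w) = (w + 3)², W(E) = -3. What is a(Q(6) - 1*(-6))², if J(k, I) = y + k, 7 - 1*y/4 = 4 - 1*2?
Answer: 10816/289 ≈ 37.426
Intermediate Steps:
y = 20 (y = 28 - 4*(4 - 1*2) = 28 - 4*(4 - 2) = 28 - 4*2 = 28 - 8 = 20)
J(k, I) = 20 + k
Q(w) = (3 + w)²
a(H) = 1 + H/17 (a(H) = H/H + H/(20 - 3) = 1 + H/17)
a(Q(6) - 1*(-6))² = (1 + ((3 + 6)² - 1*(-6))/17)² = (1 + (9² + 6)/17)² = (1 + (81 + 6)/17)² = (1 + (1/17)*87)² = (1 + 87/17)² = (104/17)² = 10816/289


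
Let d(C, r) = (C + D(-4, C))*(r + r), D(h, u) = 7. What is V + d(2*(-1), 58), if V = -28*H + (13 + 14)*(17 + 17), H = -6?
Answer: 1666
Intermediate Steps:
d(C, r) = 2*r*(7 + C) (d(C, r) = (C + 7)*(r + r) = (7 + C)*(2*r) = 2*r*(7 + C))
V = 1086 (V = -28*(-6) + (13 + 14)*(17 + 17) = 168 + 27*34 = 168 + 918 = 1086)
V + d(2*(-1), 58) = 1086 + 2*58*(7 + 2*(-1)) = 1086 + 2*58*(7 - 2) = 1086 + 2*58*5 = 1086 + 580 = 1666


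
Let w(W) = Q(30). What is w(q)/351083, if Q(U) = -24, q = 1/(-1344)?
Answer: -24/351083 ≈ -6.8360e-5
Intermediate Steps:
q = -1/1344 ≈ -0.00074405
w(W) = -24
w(q)/351083 = -24/351083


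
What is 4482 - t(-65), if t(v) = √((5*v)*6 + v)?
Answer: 4482 - I*√2015 ≈ 4482.0 - 44.889*I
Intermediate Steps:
t(v) = √31*√v (t(v) = √(30*v + v) = √(31*v) = √31*√v)
4482 - t(-65) = 4482 - √31*√(-65) = 4482 - √31*I*√65 = 4482 - I*√2015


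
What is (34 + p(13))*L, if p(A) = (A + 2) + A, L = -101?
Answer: -6262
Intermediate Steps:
p(A) = 2 + 2*A (p(A) = (2 + A) + A = 2 + 2*A)
(34 + p(13))*L = (34 + (2 + 2*13))*(-101) = (34 + (2 + 26))*(-101) = (34 + 28)*(-101) = 62*(-101) = -6262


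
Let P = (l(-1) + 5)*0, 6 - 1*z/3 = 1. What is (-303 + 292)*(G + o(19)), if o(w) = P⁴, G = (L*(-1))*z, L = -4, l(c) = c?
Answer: -660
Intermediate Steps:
z = 15 (z = 18 - 3*1 = 18 - 3 = 15)
G = 60 (G = -4*(-1)*15 = 4*15 = 60)
P = 0 (P = (-1 + 5)*0 = 4*0 = 0)
o(w) = 0 (o(w) = 0⁴ = 0)
(-303 + 292)*(G + o(19)) = (-303 + 292)*(60 + 0) = -11*60 = -660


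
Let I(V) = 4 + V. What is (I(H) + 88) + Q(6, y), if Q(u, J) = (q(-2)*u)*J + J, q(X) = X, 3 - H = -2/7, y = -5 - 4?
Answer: 1360/7 ≈ 194.29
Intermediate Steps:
y = -9
H = 23/7 (H = 3 - (-2)/7 = 3 - 1*(-2/7) = 3 + 2/7 = 23/7 ≈ 3.2857)
Q(u, J) = J - 2*J*u (Q(u, J) = (-2*u)*J + J = -2*J*u + J = J - 2*J*u)
(I(H) + 88) + Q(6, y) = ((4 + 23/7) + 88) - 9*(1 - 2*6) = (51/7 + 88) - 9*(1 - 12) = 667/7 - 9*(-11) = 667/7 + 99 = 1360/7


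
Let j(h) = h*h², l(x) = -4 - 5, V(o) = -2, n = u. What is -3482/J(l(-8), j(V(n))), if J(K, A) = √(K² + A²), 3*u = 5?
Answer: -3482*√145/145 ≈ -289.16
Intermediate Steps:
u = 5/3 (u = (⅓)*5 = 5/3 ≈ 1.6667)
n = 5/3 ≈ 1.6667
l(x) = -9
j(h) = h³
J(K, A) = √(A² + K²)
-3482/J(l(-8), j(V(n))) = -3482/√(((-2)³)² + (-9)²) = -3482/√((-8)² + 81) = -3482/√(64 + 81) = -3482*√145/145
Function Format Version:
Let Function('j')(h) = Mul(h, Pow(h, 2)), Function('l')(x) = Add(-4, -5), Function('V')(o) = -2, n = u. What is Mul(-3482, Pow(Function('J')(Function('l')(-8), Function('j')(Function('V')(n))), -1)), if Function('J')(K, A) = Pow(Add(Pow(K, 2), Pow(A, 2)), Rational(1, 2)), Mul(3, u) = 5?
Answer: Mul(Rational(-3482, 145), Pow(145, Rational(1, 2))) ≈ -289.16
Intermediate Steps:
u = Rational(5, 3) (u = Mul(Rational(1, 3), 5) = Rational(5, 3) ≈ 1.6667)
n = Rational(5, 3) ≈ 1.6667
Function('l')(x) = -9
Function('j')(h) = Pow(h, 3)
Function('J')(K, A) = Pow(Add(Pow(A, 2), Pow(K, 2)), Rational(1, 2))
Mul(-3482, Pow(Function('J')(Function('l')(-8), Function('j')(Function('V')(n))), -1)) = Mul(-3482, Pow(Pow(Add(Pow(Pow(-2, 3), 2), Pow(-9, 2)), Rational(1, 2)), -1)) = Mul(-3482, Pow(Pow(Add(Pow(-8, 2), 81), Rational(1, 2)), -1)) = Mul(-3482, Pow(Pow(Add(64, 81), Rational(1, 2)), -1)) = Mul(-3482, Pow(Pow(145, Rational(1, 2)), -1)) = Mul(-3482, Mul(Rational(1, 145), Pow(145, Rational(1, 2)))) = Mul(Rational(-3482, 145), Pow(145, Rational(1, 2)))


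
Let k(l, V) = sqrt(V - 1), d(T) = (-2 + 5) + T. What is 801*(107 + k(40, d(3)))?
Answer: 85707 + 801*sqrt(5) ≈ 87498.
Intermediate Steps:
d(T) = 3 + T
k(l, V) = sqrt(-1 + V)
801*(107 + k(40, d(3))) = 801*(107 + sqrt(-1 + (3 + 3))) = 801*(107 + sqrt(-1 + 6)) = 801*(107 + sqrt(5)) = 85707 + 801*sqrt(5)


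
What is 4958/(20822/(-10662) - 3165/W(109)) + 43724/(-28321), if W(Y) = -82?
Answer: 60681109417544/453671635073 ≈ 133.76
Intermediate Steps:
4958/(20822/(-10662) - 3165/W(109)) + 43724/(-28321) = 4958/(20822/(-10662) - 3165/(-82)) + 43724/(-28321) = 4958/(20822*(-1/10662) - 3165*(-1/82)) + 43724*(-1/28321) = 4958/(-10411/5331 + 3165/82) - 43724/28321 = 4958/(16018913/437142) - 43724/28321 = 4958*(437142/16018913) - 43724/28321 = 2167350036/16018913 - 43724/28321 = 60681109417544/453671635073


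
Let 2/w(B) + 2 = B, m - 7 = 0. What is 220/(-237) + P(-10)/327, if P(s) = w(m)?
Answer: -39914/43055 ≈ -0.92705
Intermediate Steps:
m = 7 (m = 7 + 0 = 7)
w(B) = 2/(-2 + B)
P(s) = ⅖ (P(s) = 2/(-2 + 7) = 2/5 = 2*(⅕) = ⅖)
220/(-237) + P(-10)/327 = 220/(-237) + (⅖)/327 = 220*(-1/237) + (⅖)*(1/327) = -220/237 + 2/1635 = -39914/43055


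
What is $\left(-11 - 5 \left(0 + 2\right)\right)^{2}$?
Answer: $441$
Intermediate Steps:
$\left(-11 - 5 \left(0 + 2\right)\right)^{2} = \left(-11 - 10\right)^{2} = \left(-21\right)^{2} = 441$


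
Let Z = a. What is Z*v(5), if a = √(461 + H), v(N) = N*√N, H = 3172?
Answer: 5*√18165 ≈ 673.89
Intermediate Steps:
v(N) = N^(3/2)
a = √3633 (a = √(461 + 3172) = √3633 ≈ 60.274)
Z = √3633 ≈ 60.274
Z*v(5) = √3633*5^(3/2) = √3633*(5*√5) = 5*√18165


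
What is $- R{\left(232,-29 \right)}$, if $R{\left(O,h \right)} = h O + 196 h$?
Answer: $12412$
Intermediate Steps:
$R{\left(O,h \right)} = 196 h + O h$ ($R{\left(O,h \right)} = O h + 196 h = 196 h + O h$)
$- R{\left(232,-29 \right)} = - \left(-29\right) \left(196 + 232\right) = - \left(-29\right) 428 = \left(-1\right) \left(-12412\right) = 12412$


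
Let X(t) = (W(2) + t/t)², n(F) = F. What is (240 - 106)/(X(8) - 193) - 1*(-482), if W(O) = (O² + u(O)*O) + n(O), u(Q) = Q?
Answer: 17285/36 ≈ 480.14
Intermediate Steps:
W(O) = O + 2*O² (W(O) = (O² + O*O) + O = (O² + O²) + O = 2*O² + O = O + 2*O²)
X(t) = 121 (X(t) = (2*(1 + 2*2) + t/t)² = (2*(1 + 4) + 1)² = (2*5 + 1)² = (10 + 1)² = 11² = 121)
(240 - 106)/(X(8) - 193) - 1*(-482) = (240 - 106)/(121 - 193) - 1*(-482) = 134/(-72) + 482 = 134*(-1/72) + 482 = -67/36 + 482 = 17285/36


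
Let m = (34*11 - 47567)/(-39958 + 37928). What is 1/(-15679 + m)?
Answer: -2030/31781177 ≈ -6.3874e-5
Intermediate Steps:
m = 47193/2030 (m = (374 - 47567)/(-2030) = -47193*(-1/2030) = 47193/2030 ≈ 23.248)
1/(-15679 + m) = 1/(-15679 + 47193/2030) = 1/(-31781177/2030) = -2030/31781177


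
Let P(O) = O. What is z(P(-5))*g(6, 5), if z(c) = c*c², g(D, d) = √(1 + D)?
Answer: -125*√7 ≈ -330.72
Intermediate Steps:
z(c) = c³
z(P(-5))*g(6, 5) = (-5)³*√(1 + 6) = -125*√7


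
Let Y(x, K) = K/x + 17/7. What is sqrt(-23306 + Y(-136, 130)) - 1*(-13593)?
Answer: 13593 + I*sqrt(1320061645)/238 ≈ 13593.0 + 152.66*I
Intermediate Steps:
Y(x, K) = 17/7 + K/x (Y(x, K) = K/x + 17*(1/7) = K/x + 17/7 = 17/7 + K/x)
sqrt(-23306 + Y(-136, 130)) - 1*(-13593) = sqrt(-23306 + (17/7 + 130/(-136))) - 1*(-13593) = sqrt(-23306 + (17/7 + 130*(-1/136))) + 13593 = sqrt(-23306 + (17/7 - 65/68)) + 13593 = sqrt(-23306 + 701/476) + 13593 = sqrt(-11092955/476) + 13593 = I*sqrt(1320061645)/238 + 13593 = 13593 + I*sqrt(1320061645)/238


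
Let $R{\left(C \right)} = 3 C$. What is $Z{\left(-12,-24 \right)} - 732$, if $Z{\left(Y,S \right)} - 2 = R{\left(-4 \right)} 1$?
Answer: $-742$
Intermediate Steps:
$Z{\left(Y,S \right)} = -10$ ($Z{\left(Y,S \right)} = 2 + 3 \left(-4\right) 1 = 2 - 12 = -10$)
$Z{\left(-12,-24 \right)} - 732 = -10 - 732 = -742$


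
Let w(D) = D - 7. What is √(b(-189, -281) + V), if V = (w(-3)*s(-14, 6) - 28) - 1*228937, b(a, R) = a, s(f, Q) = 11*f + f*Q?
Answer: I*√226774 ≈ 476.21*I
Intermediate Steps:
w(D) = -7 + D
s(f, Q) = 11*f + Q*f
V = -226585 (V = ((-7 - 3)*(-14*(11 + 6)) - 28) - 1*228937 = (-(-140)*17 - 28) - 228937 = (-10*(-238) - 28) - 228937 = (2380 - 28) - 228937 = 2352 - 228937 = -226585)
√(b(-189, -281) + V) = √(-189 - 226585) = √(-226774) = I*√226774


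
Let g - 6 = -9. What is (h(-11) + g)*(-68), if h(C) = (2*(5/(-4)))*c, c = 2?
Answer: 544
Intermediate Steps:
g = -3 (g = 6 - 9 = -3)
h(C) = -5 (h(C) = (2*(5/(-4)))*2 = (2*(5*(-¼)))*2 = (2*(-5/4))*2 = -5/2*2 = -5)
(h(-11) + g)*(-68) = (-5 - 3)*(-68) = -8*(-68) = 544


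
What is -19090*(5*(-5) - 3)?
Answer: 534520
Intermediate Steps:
-19090*(5*(-5) - 3) = -19090*(-25 - 3) = -19090*(-28) = 534520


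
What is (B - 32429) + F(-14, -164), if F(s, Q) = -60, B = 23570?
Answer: -8919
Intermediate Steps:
(B - 32429) + F(-14, -164) = (23570 - 32429) - 60 = -8859 - 60 = -8919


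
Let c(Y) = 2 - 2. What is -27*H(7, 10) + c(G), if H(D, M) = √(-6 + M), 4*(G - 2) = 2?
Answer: -54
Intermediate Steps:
G = 5/2 (G = 2 + (¼)*2 = 2 + ½ = 5/2 ≈ 2.5000)
c(Y) = 0
-27*H(7, 10) + c(G) = -27*√(-6 + 10) + 0 = -27*√4 + 0 = -27*2 + 0 = -54 + 0 = -54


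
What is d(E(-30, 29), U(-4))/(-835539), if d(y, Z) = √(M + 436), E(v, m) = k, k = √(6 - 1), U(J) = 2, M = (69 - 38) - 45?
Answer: -√422/835539 ≈ -2.4586e-5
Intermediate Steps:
M = -14 (M = 31 - 45 = -14)
k = √5 ≈ 2.2361
E(v, m) = √5
d(y, Z) = √422 (d(y, Z) = √(-14 + 436) = √422)
d(E(-30, 29), U(-4))/(-835539) = √422/(-835539) = √422*(-1/835539) = -√422/835539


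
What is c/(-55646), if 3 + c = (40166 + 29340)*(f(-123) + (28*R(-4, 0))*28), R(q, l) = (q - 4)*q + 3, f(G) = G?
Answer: -1898695399/55646 ≈ -34121.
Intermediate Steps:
R(q, l) = 3 + q*(-4 + q) (R(q, l) = (-4 + q)*q + 3 = q*(-4 + q) + 3 = 3 + q*(-4 + q))
c = 1898695399 (c = -3 + (40166 + 29340)*(-123 + (28*(3 + (-4)² - 4*(-4)))*28) = -3 + 69506*(-123 + (28*(3 + 16 + 16))*28) = -3 + 69506*(-123 + (28*35)*28) = -3 + 69506*(-123 + 980*28) = -3 + 69506*(-123 + 27440) = -3 + 69506*27317 = -3 + 1898695402 = 1898695399)
c/(-55646) = 1898695399/(-55646) = 1898695399*(-1/55646) = -1898695399/55646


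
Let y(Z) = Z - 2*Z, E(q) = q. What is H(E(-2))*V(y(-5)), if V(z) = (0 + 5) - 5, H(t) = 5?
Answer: 0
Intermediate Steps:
y(Z) = -Z
V(z) = 0 (V(z) = 5 - 5 = 0)
H(E(-2))*V(y(-5)) = 5*0 = 0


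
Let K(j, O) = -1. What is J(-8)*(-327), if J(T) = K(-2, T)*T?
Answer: -2616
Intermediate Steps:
J(T) = -T
J(-8)*(-327) = -1*(-8)*(-327) = 8*(-327) = -2616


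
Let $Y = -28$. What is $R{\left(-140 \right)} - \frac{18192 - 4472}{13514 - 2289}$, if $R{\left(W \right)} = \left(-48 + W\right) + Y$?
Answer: $- \frac{487664}{2245} \approx -217.22$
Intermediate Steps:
$R{\left(W \right)} = -76 + W$ ($R{\left(W \right)} = \left(-48 + W\right) - 28 = -76 + W$)
$R{\left(-140 \right)} - \frac{18192 - 4472}{13514 - 2289} = \left(-76 - 140\right) - \frac{18192 - 4472}{13514 - 2289} = -216 - \frac{13720}{11225} = -216 - 13720 \cdot \frac{1}{11225} = -216 - \frac{2744}{2245} = - \frac{487664}{2245}$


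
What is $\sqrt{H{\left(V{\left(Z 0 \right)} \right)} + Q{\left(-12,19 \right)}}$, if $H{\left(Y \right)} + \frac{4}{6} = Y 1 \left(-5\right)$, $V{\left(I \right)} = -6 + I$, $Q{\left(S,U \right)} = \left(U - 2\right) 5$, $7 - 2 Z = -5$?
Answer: $\frac{7 \sqrt{21}}{3} \approx 10.693$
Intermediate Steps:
$Z = 6$ ($Z = \frac{7}{2} - - \frac{5}{2} = \frac{7}{2} + \frac{5}{2} = 6$)
$Q{\left(S,U \right)} = -10 + 5 U$ ($Q{\left(S,U \right)} = \left(-2 + U\right) 5 = -10 + 5 U$)
$H{\left(Y \right)} = - \frac{2}{3} - 5 Y$ ($H{\left(Y \right)} = - \frac{2}{3} + Y 1 \left(-5\right) = - \frac{2}{3} + Y \left(-5\right) = - \frac{2}{3} - 5 Y$)
$\sqrt{H{\left(V{\left(Z 0 \right)} \right)} + Q{\left(-12,19 \right)}} = \sqrt{\left(- \frac{2}{3} - 5 \left(-6 + 6 \cdot 0\right)\right) + \left(-10 + 5 \cdot 19\right)} = \sqrt{\left(- \frac{2}{3} - 5 \left(-6 + 0\right)\right) + \left(-10 + 95\right)} = \sqrt{\left(- \frac{2}{3} - -30\right) + 85} = \sqrt{\left(- \frac{2}{3} + 30\right) + 85} = \sqrt{\frac{88}{3} + 85} = \sqrt{\frac{343}{3}} = \frac{7 \sqrt{21}}{3}$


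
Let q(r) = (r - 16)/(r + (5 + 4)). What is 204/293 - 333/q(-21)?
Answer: -31440/293 ≈ -107.30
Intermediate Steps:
q(r) = (-16 + r)/(9 + r) (q(r) = (-16 + r)/(r + 9) = (-16 + r)/(9 + r))
204/293 - 333/q(-21) = 204/293 - 333*(9 - 21)/(-16 - 21) = 204*(1/293) - 333/(-37/(-12)) = 204/293 - 333/((-1/12*(-37))) = 204/293 - 333/37/12 = 204/293 - 333*12/37 = 204/293 - 108 = -31440/293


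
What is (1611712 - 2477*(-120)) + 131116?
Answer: 2040068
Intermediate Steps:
(1611712 - 2477*(-120)) + 131116 = (1611712 + 297240) + 131116 = 1908952 + 131116 = 2040068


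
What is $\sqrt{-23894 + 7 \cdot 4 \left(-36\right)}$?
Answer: $i \sqrt{24902} \approx 157.8 i$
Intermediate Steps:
$\sqrt{-23894 + 7 \cdot 4 \left(-36\right)} = \sqrt{-23894 + 28 \left(-36\right)} = \sqrt{-23894 - 1008} = \sqrt{-24902} = i \sqrt{24902}$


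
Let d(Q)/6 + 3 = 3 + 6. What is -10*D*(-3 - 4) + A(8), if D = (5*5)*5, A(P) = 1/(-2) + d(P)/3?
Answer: 17523/2 ≈ 8761.5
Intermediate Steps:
d(Q) = 36 (d(Q) = -18 + 6*(3 + 6) = -18 + 6*9 = -18 + 54 = 36)
A(P) = 23/2 (A(P) = 1/(-2) + 36/3 = 1*(-½) + 36*(⅓) = -½ + 12 = 23/2)
D = 125 (D = 25*5 = 125)
-10*D*(-3 - 4) + A(8) = -1250*(-3 - 4) + 23/2 = -1250*(-7) + 23/2 = -10*(-875) + 23/2 = 8750 + 23/2 = 17523/2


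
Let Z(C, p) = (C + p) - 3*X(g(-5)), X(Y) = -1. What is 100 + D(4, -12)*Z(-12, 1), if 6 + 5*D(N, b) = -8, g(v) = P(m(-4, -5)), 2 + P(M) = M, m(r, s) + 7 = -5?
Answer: 612/5 ≈ 122.40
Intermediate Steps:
m(r, s) = -12 (m(r, s) = -7 - 5 = -12)
P(M) = -2 + M
g(v) = -14 (g(v) = -2 - 12 = -14)
D(N, b) = -14/5 (D(N, b) = -6/5 + (⅕)*(-8) = -6/5 - 8/5 = -14/5)
Z(C, p) = 3 + C + p (Z(C, p) = (C + p) - 3*(-1) = (C + p) + 3 = 3 + C + p)
100 + D(4, -12)*Z(-12, 1) = 100 - 14*(3 - 12 + 1)/5 = 100 - 14/5*(-8) = 100 + 112/5 = 612/5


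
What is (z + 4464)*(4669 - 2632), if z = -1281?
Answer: 6483771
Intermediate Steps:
(z + 4464)*(4669 - 2632) = (-1281 + 4464)*(4669 - 2632) = 3183*2037 = 6483771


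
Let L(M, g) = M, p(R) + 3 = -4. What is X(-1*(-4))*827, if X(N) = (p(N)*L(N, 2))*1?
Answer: -23156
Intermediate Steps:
p(R) = -7 (p(R) = -3 - 4 = -7)
X(N) = -7*N (X(N) = -7*N*1 = -7*N)
X(-1*(-4))*827 = -(-7)*(-4)*827 = -7*4*827 = -28*827 = -23156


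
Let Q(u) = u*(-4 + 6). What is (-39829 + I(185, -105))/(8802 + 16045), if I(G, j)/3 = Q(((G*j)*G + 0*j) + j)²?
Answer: 154978743714971/24847 ≈ 6.2373e+9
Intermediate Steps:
Q(u) = 2*u (Q(u) = u*2 = 2*u)
I(G, j) = 3*(2*j + 2*j*G²)² (I(G, j) = 3*(2*(((G*j)*G + 0*j) + j))² = 3*(2*((j*G² + 0) + j))² = 3*(2*(j*G² + j))² = 3*(2*(j + j*G²))² = 3*(2*j + 2*j*G²)²)
(-39829 + I(185, -105))/(8802 + 16045) = (-39829 + 12*(-105)²*(1 + 185²)²)/(8802 + 16045) = (-39829 + 12*11025*(1 + 34225)²)/24847 = (-39829 + 12*11025*34226²)*(1/24847) = (-39829 + 12*11025*1171419076)*(1/24847) = (-39829 + 154978743754800)*(1/24847) = 154978743714971*(1/24847) = 154978743714971/24847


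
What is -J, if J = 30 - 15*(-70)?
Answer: -1080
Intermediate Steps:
J = 1080 (J = 30 + 1050 = 1080)
-J = -1*1080 = -1080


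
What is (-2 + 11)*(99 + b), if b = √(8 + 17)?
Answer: 936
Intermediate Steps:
b = 5 (b = √25 = 5)
(-2 + 11)*(99 + b) = (-2 + 11)*(99 + 5) = 9*104 = 936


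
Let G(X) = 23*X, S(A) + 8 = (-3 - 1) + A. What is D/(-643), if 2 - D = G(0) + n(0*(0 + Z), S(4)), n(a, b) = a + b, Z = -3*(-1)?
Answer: -10/643 ≈ -0.015552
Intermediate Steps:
Z = 3
S(A) = -12 + A (S(A) = -8 + ((-3 - 1) + A) = -8 + (-4 + A) = -12 + A)
D = 10 (D = 2 - (23*0 + (0*(0 + 3) + (-12 + 4))) = 2 - (0 + (0*3 - 8)) = 2 - (0 + (0 - 8)) = 2 - (0 - 8) = 2 - 1*(-8) = 2 + 8 = 10)
D/(-643) = 10/(-643) = 10*(-1/643) = -10/643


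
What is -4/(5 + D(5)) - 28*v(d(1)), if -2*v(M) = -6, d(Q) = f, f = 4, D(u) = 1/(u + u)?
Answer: -4324/51 ≈ -84.784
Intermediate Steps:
D(u) = 1/(2*u)
d(Q) = 4
v(M) = 3 (v(M) = -1/2*(-6) = 3)
-4/(5 + D(5)) - 28*v(d(1)) = -4/(5 + (1/2)/5) - 28*3 = -4/(5 + (1/2)*(1/5)) - 84 = -4/(5 + 1/10) - 84 = -4/(51/10) - 84 = (10/51)*(-4) - 84 = -40/51 - 84 = -4324/51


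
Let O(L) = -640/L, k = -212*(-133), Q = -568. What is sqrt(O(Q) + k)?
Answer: 18*sqrt(438709)/71 ≈ 167.92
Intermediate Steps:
k = 28196
sqrt(O(Q) + k) = sqrt(-640/(-568) + 28196) = sqrt(-640*(-1/568) + 28196) = sqrt(80/71 + 28196) = sqrt(2001996/71) = 18*sqrt(438709)/71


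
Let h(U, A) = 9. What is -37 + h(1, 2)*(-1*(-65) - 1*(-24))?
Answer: 764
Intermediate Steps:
-37 + h(1, 2)*(-1*(-65) - 1*(-24)) = -37 + 9*(-1*(-65) - 1*(-24)) = -37 + 9*(65 + 24) = -37 + 9*89 = -37 + 801 = 764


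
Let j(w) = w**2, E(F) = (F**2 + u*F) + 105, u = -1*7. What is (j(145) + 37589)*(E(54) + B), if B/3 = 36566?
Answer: 6584755374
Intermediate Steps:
B = 109698 (B = 3*36566 = 109698)
u = -7
E(F) = 105 + F**2 - 7*F (E(F) = (F**2 - 7*F) + 105 = 105 + F**2 - 7*F)
(j(145) + 37589)*(E(54) + B) = (145**2 + 37589)*((105 + 54**2 - 7*54) + 109698) = (21025 + 37589)*((105 + 2916 - 378) + 109698) = 58614*(2643 + 109698) = 58614*112341 = 6584755374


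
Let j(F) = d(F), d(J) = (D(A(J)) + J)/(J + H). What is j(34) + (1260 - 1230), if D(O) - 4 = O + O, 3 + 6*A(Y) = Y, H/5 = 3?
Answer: 4555/147 ≈ 30.986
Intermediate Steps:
H = 15 (H = 5*3 = 15)
A(Y) = -½ + Y/6
D(O) = 4 + 2*O (D(O) = 4 + (O + O) = 4 + 2*O)
d(J) = (3 + 4*J/3)/(15 + J) (d(J) = ((4 + 2*(-½ + J/6)) + J)/(J + 15) = ((4 + (-1 + J/3)) + J)/(15 + J) = ((3 + J/3) + J)/(15 + J) = (3 + 4*J/3)/(15 + J))
j(F) = (9 + 4*F)/(3*(15 + F))
j(34) + (1260 - 1230) = (9 + 4*34)/(3*(15 + 34)) + (1260 - 1230) = (⅓)*(9 + 136)/49 + 30 = (⅓)*(1/49)*145 + 30 = 145/147 + 30 = 4555/147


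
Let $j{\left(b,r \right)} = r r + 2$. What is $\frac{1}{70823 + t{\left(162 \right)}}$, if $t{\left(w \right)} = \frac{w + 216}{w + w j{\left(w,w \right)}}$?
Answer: $\frac{78741}{5576673850} \approx 1.412 \cdot 10^{-5}$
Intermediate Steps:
$j{\left(b,r \right)} = 2 + r^{2}$ ($j{\left(b,r \right)} = r^{2} + 2 = 2 + r^{2}$)
$t{\left(w \right)} = \frac{216 + w}{w + w \left(2 + w^{2}\right)}$ ($t{\left(w \right)} = \frac{w + 216}{w + w \left(2 + w^{2}\right)} = \frac{216 + w}{w + w \left(2 + w^{2}\right)}$)
$\frac{1}{70823 + t{\left(162 \right)}} = \frac{1}{70823 + \frac{216 + 162}{162 \left(3 + 162^{2}\right)}} = \frac{1}{70823 + \frac{1}{162} \frac{1}{3 + 26244} \cdot 378} = \frac{1}{70823 + \frac{1}{162} \cdot \frac{1}{26247} \cdot 378} = \frac{1}{70823 + \frac{7}{78741}} = \frac{1}{\frac{5576673850}{78741}} = \frac{78741}{5576673850}$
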